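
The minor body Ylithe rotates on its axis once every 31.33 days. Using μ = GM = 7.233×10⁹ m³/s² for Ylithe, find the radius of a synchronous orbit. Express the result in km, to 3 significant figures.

T = 31.33 days = 2.707×10⁶ s.
A synchronous orbit has period T, so by Kepler's third law a = (μT²/4π²)^(1/3).
μT²/4π² = 7.233×10⁹ × (2.707×10⁶)² / 39.48 = 1.342×10²¹ m³.
a = 1.103×10⁷ m = 11032 km.

r_sync ≈ 11000 km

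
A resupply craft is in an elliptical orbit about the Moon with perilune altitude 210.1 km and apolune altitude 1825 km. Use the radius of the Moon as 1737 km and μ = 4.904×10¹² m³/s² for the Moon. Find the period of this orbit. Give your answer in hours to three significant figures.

T ≈ 3.60 hours

r_p = 1737 + 210.1 = 1947.1 km = 1.9471×10⁶ m.
r_a = 1737 + 1825 = 3562.0 km = 3.5620×10⁶ m.
Semi-major axis a = (r_p + r_a)/2 = (1947.1 + 3562.0)/2 = 2754.6 km = 2.755×10⁶ m.
By Kepler's third law T = 2π√(a³/μ) = 2π × 2.064×10³ = 1.297×10⁴ s.
= 3.603 hours.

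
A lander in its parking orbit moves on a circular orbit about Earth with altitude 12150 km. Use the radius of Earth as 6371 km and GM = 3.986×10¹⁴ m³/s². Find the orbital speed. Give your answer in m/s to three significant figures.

v ≈ 4640 m/s

r = 6371 + 12150 = 18521 km = 1.8521×10⁷ m.
For a circular orbit v = √(μ/r) = √(3.986×10¹⁴ / 1.852×10⁷) = √(2.152×10⁷) = 4639 m/s.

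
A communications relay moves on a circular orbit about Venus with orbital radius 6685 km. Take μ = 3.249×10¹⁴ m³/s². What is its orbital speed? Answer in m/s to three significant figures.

v ≈ 6970 m/s

r = 6685 km = 6.685×10⁶ m.
For a circular orbit v = √(μ/r) = √(3.249×10¹⁴ / 6.685×10⁶) = √(4.860×10⁷) = 6971 m/s.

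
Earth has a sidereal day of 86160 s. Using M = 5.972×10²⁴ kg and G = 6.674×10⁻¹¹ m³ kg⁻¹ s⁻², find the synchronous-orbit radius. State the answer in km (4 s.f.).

r_sync ≈ 42160 km

μ = GM = 6.674×10⁻¹¹ × 5.972×10²⁴ = 3.986×10¹⁴ m³/s².
A synchronous orbit has period T, so by Kepler's third law a = (μT²/4π²)^(1/3).
μT²/4π² = 3.986×10¹⁴ × (8.616×10⁴)² / 39.48 = 7.495×10²² m³.
a = 4.216×10⁷ m = 42162 km.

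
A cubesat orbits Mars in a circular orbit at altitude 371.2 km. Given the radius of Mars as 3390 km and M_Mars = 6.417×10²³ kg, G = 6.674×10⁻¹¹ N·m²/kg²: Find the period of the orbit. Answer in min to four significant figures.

μ = GM = 6.674×10⁻¹¹ × 6.417×10²³ = 4.283×10¹³ m³/s².
r = 3390 + 371.2 = 3761.2 km = 3.7612×10⁶ m.
Kepler's third law: T = 2π√(r³/μ) = 2π√((3.761×10⁶)³ / 4.283×10¹³).
r³/μ = 1.242×10⁶ s², so T = 2π × 1.115×10³ = 7.003×10³ s.
Converting: 7.003×10³ s ÷ 60.00 = 116.7 min.

T ≈ 116.7 min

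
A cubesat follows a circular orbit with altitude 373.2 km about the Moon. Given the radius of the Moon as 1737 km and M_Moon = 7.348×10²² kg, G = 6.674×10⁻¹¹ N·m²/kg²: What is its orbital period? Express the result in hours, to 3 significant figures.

μ = GM = 6.674×10⁻¹¹ × 7.348×10²² = 4.904×10¹² m³/s².
r = 1737 + 373.2 = 2110.2 km = 2.1102×10⁶ m.
Kepler's third law: T = 2π√(r³/μ) = 2π√((2.110×10⁶)³ / 4.904×10¹²).
r³/μ = 1.916×10⁶ s², so T = 2π × 1.384×10³ = 8.697×10³ s.
Converting: 8.697×10³ s ÷ 3600 = 2.416 hours.

T ≈ 2.42 hours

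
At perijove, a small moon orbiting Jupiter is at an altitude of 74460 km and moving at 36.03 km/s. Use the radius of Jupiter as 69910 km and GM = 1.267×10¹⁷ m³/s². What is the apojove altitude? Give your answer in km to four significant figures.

apojove altitude ≈ 3.401×10⁵ km

r_p = 69910 + 74460 = 1.4437×10⁵ km = 1.444×10⁸ m.
Specific energy ε = v²/2 − μ/r = -2.285×10⁸ J/kg, so a = −μ/(2ε) = 2.772×10⁸ m.
The apsides satisfy r_p + r_a = 2a, so the apojove radius is 2a − r_p = 4.101×10⁸ m = 4.1005×10⁵ km.
Apojove altitude = 4.1005×10⁵ − 69910 = 3.4014×10⁵ km.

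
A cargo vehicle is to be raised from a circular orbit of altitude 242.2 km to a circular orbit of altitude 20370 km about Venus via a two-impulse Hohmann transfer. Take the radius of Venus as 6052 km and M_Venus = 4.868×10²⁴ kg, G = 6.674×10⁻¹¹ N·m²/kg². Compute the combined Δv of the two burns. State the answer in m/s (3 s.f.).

μ = GM = 6.674×10⁻¹¹ × 4.868×10²⁴ = 3.249×10¹⁴ m³/s².
r₁ = 6052 + 242.2 = 6294.2 km = 6.2942×10⁶ m.
r₂ = 6052 + 20370 = 26422 km = 2.6422×10⁷ m.
Transfer ellipse a_t = (r₁ + r₂)/2 = 1.636×10⁷ m.
At r₁: circular v_c1 = √(μ/r₁) = 7185 m/s; transfer-periapsis v_p = √[μ(2/r₁ − 1/a_t)] = 9131 m/s.
Δv₁ = v_p − v_c1 = 1946 m/s.
At r₂: circular v_c2 = √(μ/r₂) = 3507 m/s; transfer-apoapsis v_a = √[μ(2/r₂ − 1/a_t)] = 2175 m/s.
Δv₂ = v_c2 − v_a = 1331 m/s.
Total Δv = Δv₁ + Δv₂ = 3278 m/s.

Δv_total ≈ 3280 m/s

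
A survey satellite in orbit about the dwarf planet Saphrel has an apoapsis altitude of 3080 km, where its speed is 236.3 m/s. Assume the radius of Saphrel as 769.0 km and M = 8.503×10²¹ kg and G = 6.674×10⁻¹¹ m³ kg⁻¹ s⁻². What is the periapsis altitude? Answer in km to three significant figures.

periapsis altitude ≈ 130 km

μ = GM = 6.674×10⁻¹¹ × 8.503×10²¹ = 5.675×10¹¹ m³/s².
r_a = 769.0 + 3080 = 3849.0 km = 3.849×10⁶ m.
Specific energy ε = v²/2 − μ/r = -1.195×10⁵ J/kg, so a = −μ/(2ε) = 2.374×10⁶ m.
The apsides satisfy r_p + r_a = 2a, so the periapsis radius is 2a − r_a = 8.991×10⁵ m = 899.10 km.
Periapsis altitude = 899.10 − 769.0 = 130.10 km.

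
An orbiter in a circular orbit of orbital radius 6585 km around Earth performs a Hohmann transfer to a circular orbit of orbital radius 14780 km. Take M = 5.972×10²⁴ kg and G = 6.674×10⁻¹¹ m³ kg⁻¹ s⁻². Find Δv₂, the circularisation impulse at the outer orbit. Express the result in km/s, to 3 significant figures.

μ = GM = 6.674×10⁻¹¹ × 5.972×10²⁴ = 3.986×10¹⁴ m³/s².
r₁ = 6585 km = 6.585×10⁶ m.
r₂ = 14780 km = 1.478×10⁷ m.
Transfer ellipse a_t = (r₁ + r₂)/2 = 1.068×10⁷ m.
At r₁: circular v_c1 = √(μ/r₁) = 7780 m/s; transfer-perigee v_p = √[μ(2/r₁ − 1/a_t)] = 9151 m/s.
At r₂: circular v_c2 = √(μ/r₂) = 5193 m/s; transfer-apogee v_a = √[μ(2/r₂ − 1/a_t)] = 4077 m/s.
Δv₂ = v_c2 − v_a = 1116 m/s.
= 1.116 km/s.

Δv ≈ 1.12 km/s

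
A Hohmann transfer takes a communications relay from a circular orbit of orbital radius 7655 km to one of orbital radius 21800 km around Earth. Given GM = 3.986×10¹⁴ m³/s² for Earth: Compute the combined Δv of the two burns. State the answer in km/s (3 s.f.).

Δv_total ≈ 2.76 km/s

r₁ = 7655 km = 7.655×10⁶ m.
r₂ = 21800 km = 2.180×10⁷ m.
Transfer ellipse a_t = (r₁ + r₂)/2 = 1.473×10⁷ m.
At r₁: circular v_c1 = √(μ/r₁) = 7216 m/s; transfer-perigee v_p = √[μ(2/r₁ − 1/a_t)] = 8779 m/s.
Δv₁ = v_p − v_c1 = 1563 m/s.
At r₂: circular v_c2 = √(μ/r₂) = 4276 m/s; transfer-apogee v_a = √[μ(2/r₂ − 1/a_t)] = 3083 m/s.
Δv₂ = v_c2 − v_a = 1193 m/s.
Total Δv = Δv₁ + Δv₂ = 2757 m/s = 2.757 km/s.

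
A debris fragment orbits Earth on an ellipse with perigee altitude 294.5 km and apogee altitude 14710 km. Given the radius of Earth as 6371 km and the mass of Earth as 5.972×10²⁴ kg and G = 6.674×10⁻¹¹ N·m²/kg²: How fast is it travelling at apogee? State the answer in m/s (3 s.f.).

v ≈ 3010 m/s

μ = GM = 6.674×10⁻¹¹ × 5.972×10²⁴ = 3.986×10¹⁴ m³/s².
r_p = 6371 + 294.5 = 6665.5 km = 6.6655×10⁶ m.
r_a = 6371 + 14710 = 21081 km = 2.1081×10⁷ m.
Semi-major axis a = (r_p + r_a)/2 = 13873 km = 1.387×10⁷ m.
Vis-viva: v² = μ(2/r − 1/a) = 3.986×10¹⁴ × (9.487×10⁻⁸ − 7.208×10⁻⁸) = 9.084×10⁶ m²/s².
v = 3014 m/s.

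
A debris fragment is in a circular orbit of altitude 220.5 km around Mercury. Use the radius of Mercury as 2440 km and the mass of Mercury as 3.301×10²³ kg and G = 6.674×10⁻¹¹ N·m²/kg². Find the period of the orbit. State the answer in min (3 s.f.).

T ≈ 96.8 min

μ = GM = 6.674×10⁻¹¹ × 3.301×10²³ = 2.203×10¹³ m³/s².
r = 2440 + 220.5 = 2660.5 km = 2.6605×10⁶ m.
Kepler's third law: T = 2π√(r³/μ) = 2π√((2.660×10⁶)³ / 2.203×10¹³).
r³/μ = 8.548×10⁵ s², so T = 2π × 9.245×10² = 5.809×10³ s.
Converting: 5.809×10³ s ÷ 60.00 = 96.82 min.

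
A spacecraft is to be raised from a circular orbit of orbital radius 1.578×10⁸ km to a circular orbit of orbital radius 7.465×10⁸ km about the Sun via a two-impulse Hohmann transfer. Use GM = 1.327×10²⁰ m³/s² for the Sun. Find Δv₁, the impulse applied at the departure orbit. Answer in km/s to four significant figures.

r₁ = 1.578×10⁸ km = 1.578×10¹¹ m.
r₂ = 7.465×10⁸ km = 7.465×10¹¹ m.
Transfer ellipse a_t = (r₁ + r₂)/2 = 4.522×10¹¹ m.
At r₁: circular v_c1 = √(μ/r₁) = 29000 m/s; transfer-perihelion v_p = √[μ(2/r₁ − 1/a_t)] = 37260 m/s.
Δv₁ = v_p − v_c1 = 8262 m/s.
= 8.262 km/s.

Δv ≈ 8.262 km/s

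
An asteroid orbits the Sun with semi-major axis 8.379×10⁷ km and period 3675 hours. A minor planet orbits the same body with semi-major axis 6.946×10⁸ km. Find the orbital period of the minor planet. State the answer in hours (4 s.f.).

T₂ ≈ 87710 hours

Kepler's third law: T² ∝ a³, so T₂ = T₁ (a₂/a₁)^(3/2).
a₂/a₁ = 8.290, (a₂/a₁)^(3/2) = 23.87.
T₂ = 3675 × 23.87 = 87710 hours.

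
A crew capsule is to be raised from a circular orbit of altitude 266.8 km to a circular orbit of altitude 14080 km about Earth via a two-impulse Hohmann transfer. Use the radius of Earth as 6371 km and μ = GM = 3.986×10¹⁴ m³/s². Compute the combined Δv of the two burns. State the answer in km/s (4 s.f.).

r₁ = 6371 + 266.8 = 6637.8 km = 6.6378×10⁶ m.
r₂ = 6371 + 14080 = 20451 km = 2.0451×10⁷ m.
Transfer ellipse a_t = (r₁ + r₂)/2 = 1.354×10⁷ m.
At r₁: circular v_c1 = √(μ/r₁) = 7749 m/s; transfer-perigee v_p = √[μ(2/r₁ − 1/a_t)] = 9522 m/s.
Δv₁ = v_p − v_c1 = 1773 m/s.
At r₂: circular v_c2 = √(μ/r₂) = 4415 m/s; transfer-apogee v_a = √[μ(2/r₂ − 1/a_t)] = 3091 m/s.
Δv₂ = v_c2 − v_a = 1324 m/s.
Total Δv = Δv₁ + Δv₂ = 3097 m/s = 3.097 km/s.

Δv_total ≈ 3.097 km/s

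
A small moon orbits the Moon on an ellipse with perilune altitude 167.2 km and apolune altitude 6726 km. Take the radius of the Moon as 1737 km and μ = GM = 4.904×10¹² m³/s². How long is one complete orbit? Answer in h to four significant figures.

T ≈ 9.301 h

r_p = 1737 + 167.2 = 1904.2 km = 1.9042×10⁶ m.
r_a = 1737 + 6726 = 8463.0 km = 8.4630×10⁶ m.
Semi-major axis a = (r_p + r_a)/2 = (1904.2 + 8463.0)/2 = 5183.6 km = 5.184×10⁶ m.
By Kepler's third law T = 2π√(a³/μ) = 2π × 5.329×10³ = 3.349×10⁴ s.
= 9.301 h.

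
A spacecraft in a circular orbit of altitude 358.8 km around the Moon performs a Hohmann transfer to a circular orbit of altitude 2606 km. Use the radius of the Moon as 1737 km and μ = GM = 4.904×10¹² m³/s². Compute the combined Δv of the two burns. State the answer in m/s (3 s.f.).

r₁ = 1737 + 358.8 = 2095.8 km = 2.0958×10⁶ m.
r₂ = 1737 + 2606 = 4343.0 km = 4.3430×10⁶ m.
Transfer ellipse a_t = (r₁ + r₂)/2 = 3.219×10⁶ m.
At r₁: circular v_c1 = √(μ/r₁) = 1530 m/s; transfer-perilune v_p = √[μ(2/r₁ − 1/a_t)] = 1777 m/s.
Δv₁ = v_p − v_c1 = 247.0 m/s.
At r₂: circular v_c2 = √(μ/r₂) = 1063 m/s; transfer-apolune v_a = √[μ(2/r₂ − 1/a_t)] = 857.4 m/s.
Δv₂ = v_c2 − v_a = 205.3 m/s.
Total Δv = Δv₁ + Δv₂ = 452.3 m/s.

Δv_total ≈ 452 m/s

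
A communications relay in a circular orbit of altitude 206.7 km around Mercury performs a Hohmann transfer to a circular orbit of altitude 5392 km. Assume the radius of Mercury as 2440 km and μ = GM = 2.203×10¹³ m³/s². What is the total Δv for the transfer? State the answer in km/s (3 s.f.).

r₁ = 2440 + 206.7 = 2646.7 km = 2.6467×10⁶ m.
r₂ = 2440 + 5392 = 7832.0 km = 7.8320×10⁶ m.
Transfer ellipse a_t = (r₁ + r₂)/2 = 5.239×10⁶ m.
At r₁: circular v_c1 = √(μ/r₁) = 2885 m/s; transfer-periherm v_p = √[μ(2/r₁ − 1/a_t)] = 3527 m/s.
Δv₁ = v_p − v_c1 = 642.3 m/s.
At r₂: circular v_c2 = √(μ/r₂) = 1677 m/s; transfer-apoherm v_a = √[μ(2/r₂ − 1/a_t)] = 1192 m/s.
Δv₂ = v_c2 − v_a = 485.1 m/s.
Total Δv = Δv₁ + Δv₂ = 1127 m/s = 1.127 km/s.

Δv_total ≈ 1.13 km/s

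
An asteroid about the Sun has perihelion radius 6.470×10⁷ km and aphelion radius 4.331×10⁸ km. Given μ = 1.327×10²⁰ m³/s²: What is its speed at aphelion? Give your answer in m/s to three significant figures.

v ≈ 8920 m/s

Semi-major axis a = (r_p + r_a)/2 = 2.4890×10⁸ km = 2.489×10¹¹ m.
Vis-viva: v² = μ(2/r − 1/a) = 1.327×10²⁰ × (4.618×10⁻¹² − 4.018×10⁻¹²) = 7.965×10⁷ m²/s².
v = 8924 m/s.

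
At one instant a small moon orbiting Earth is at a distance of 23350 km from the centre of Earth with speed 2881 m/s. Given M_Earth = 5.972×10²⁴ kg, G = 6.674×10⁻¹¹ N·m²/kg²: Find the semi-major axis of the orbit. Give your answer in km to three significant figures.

a ≈ 15400 km

μ = GM = 6.674×10⁻¹¹ × 5.972×10²⁴ = 3.986×10¹⁴ m³/s².
r = 2.335×10⁷ m.
Specific orbital energy ε = v²/2 − μ/r = (2881)²/2 − 3.986×10¹⁴/2.335×10⁷ = -1.292×10⁷ J/kg.
Since ε = −μ/(2a), a = −μ/(2ε) = 1.543×10⁷ m = 15425 km.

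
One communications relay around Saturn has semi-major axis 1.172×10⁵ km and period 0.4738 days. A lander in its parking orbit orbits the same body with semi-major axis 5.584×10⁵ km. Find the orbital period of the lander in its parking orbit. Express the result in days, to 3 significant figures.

T₂ ≈ 4.93 days

Kepler's third law: T² ∝ a³, so T₂ = T₁ (a₂/a₁)^(3/2).
a₂/a₁ = 4.765, (a₂/a₁)^(3/2) = 10.40.
T₂ = 0.4738 × 10.40 = 4.927 days.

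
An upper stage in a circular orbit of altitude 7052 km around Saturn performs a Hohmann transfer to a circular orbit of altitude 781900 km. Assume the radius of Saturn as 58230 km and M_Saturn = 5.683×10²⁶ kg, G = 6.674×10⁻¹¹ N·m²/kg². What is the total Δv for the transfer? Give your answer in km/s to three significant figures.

Δv_total ≈ 12.9 km/s

μ = GM = 6.674×10⁻¹¹ × 5.683×10²⁶ = 3.793×10¹⁶ m³/s².
r₁ = 58230 + 7052 = 65282 km = 6.5282×10⁷ m.
r₂ = 58230 + 781900 = 840130 km = 8.4013×10⁸ m.
Transfer ellipse a_t = (r₁ + r₂)/2 = 4.527×10⁸ m.
At r₁: circular v_c1 = √(μ/r₁) = 24100 m/s; transfer-perikrone v_p = √[μ(2/r₁ − 1/a_t)] = 32840 m/s.
Δv₁ = v_p − v_c1 = 8732 m/s.
At r₂: circular v_c2 = √(μ/r₂) = 6719 m/s; transfer-apokrone v_a = √[μ(2/r₂ − 1/a_t)] = 2552 m/s.
Δv₂ = v_c2 − v_a = 4168 m/s.
Total Δv = Δv₁ + Δv₂ = 12900 m/s = 12.90 km/s.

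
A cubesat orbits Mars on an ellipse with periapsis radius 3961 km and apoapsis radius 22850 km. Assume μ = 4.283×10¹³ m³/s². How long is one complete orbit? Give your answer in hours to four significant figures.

Semi-major axis a = (r_p + r_a)/2 = (3961.0 + 22850)/2 = 13406 km = 1.341×10⁷ m.
By Kepler's third law T = 2π√(a³/μ) = 2π × 7.500×10³ = 4.712×10⁴ s.
= 13.09 hours.

T ≈ 13.09 hours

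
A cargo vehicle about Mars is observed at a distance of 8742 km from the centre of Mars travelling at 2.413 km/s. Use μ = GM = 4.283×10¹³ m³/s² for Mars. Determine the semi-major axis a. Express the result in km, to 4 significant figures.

r = 8.742×10⁶ m.
Specific orbital energy ε = v²/2 − μ/r = (2413)²/2 − 4.283×10¹³/8.742×10⁶ = -1.988×10⁶ J/kg.
Since ε = −μ/(2a), a = −μ/(2ε) = 1.077×10⁷ m = 10772 km.

a ≈ 10770 km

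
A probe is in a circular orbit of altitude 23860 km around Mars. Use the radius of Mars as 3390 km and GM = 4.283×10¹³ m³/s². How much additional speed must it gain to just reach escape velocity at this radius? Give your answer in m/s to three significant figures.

r = 3390 + 23860 = 27250 km = 2.7250×10⁷ m.
Circular speed v_c = √(μ/r) = 1254 m/s.
Escape speed v_esc = √(2μ/r) = √2 × v_c = 1773 m/s.
Δv = v_esc − v_c = 519.3 m/s.

Δv ≈ 519 m/s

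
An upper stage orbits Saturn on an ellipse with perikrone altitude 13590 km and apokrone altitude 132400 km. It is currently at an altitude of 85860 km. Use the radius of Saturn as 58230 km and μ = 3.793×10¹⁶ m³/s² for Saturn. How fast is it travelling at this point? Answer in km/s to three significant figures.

v ≈ 15.4 km/s

r_p = 58230 + 13590 = 71820 km = 7.1820×10⁷ m.
r_a = 58230 + 132400 = 190630 km = 1.9063×10⁸ m.
r = 58230 + 85860 = 1.4409×10⁵ km = 1.441×10⁸ m.
Semi-major axis a = (r_p + r_a)/2 = 1.3122×10⁵ km = 1.312×10⁸ m.
Vis-viva: v² = μ(2/r − 1/a) = 3.793×10¹⁶ × (1.388×10⁻⁸ − 7.620×10⁻⁹) = 2.374×10⁸ m²/s².
v = 15410 m/s = 15.41 km/s.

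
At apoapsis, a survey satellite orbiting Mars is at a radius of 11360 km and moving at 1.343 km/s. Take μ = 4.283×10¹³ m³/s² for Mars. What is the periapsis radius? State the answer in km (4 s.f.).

r_a = 1.136×10⁷ m.
Specific energy ε = v²/2 − μ/r = -2.868×10⁶ J/kg, so a = −μ/(2ε) = 7.466×10⁶ m.
The apsides satisfy r_p + r_a = 2a, so the periapsis radius is 2a − r_a = 3.572×10⁶ m = 3571.6 km.

periapsis radius ≈ 3572 km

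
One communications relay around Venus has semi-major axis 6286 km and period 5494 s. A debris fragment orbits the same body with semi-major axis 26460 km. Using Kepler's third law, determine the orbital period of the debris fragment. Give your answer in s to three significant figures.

T₂ ≈ 47400 s

Kepler's third law: T² ∝ a³, so T₂ = T₁ (a₂/a₁)^(3/2).
a₂/a₁ = 4.209, (a₂/a₁)^(3/2) = 8.636.
T₂ = 5494 × 8.636 = 47450 s.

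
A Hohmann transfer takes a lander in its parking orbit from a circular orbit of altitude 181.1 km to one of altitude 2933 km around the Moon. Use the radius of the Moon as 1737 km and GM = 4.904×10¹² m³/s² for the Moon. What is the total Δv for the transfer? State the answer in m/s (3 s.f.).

r₁ = 1737 + 181.1 = 1918.1 km = 1.9181×10⁶ m.
r₂ = 1737 + 2933 = 4670.0 km = 4.6700×10⁶ m.
Transfer ellipse a_t = (r₁ + r₂)/2 = 3.294×10⁶ m.
At r₁: circular v_c1 = √(μ/r₁) = 1599 m/s; transfer-perilune v_p = √[μ(2/r₁ − 1/a_t)] = 1904 m/s.
Δv₁ = v_p − v_c1 = 304.9 m/s.
At r₂: circular v_c2 = √(μ/r₂) = 1025 m/s; transfer-apolune v_a = √[μ(2/r₂ − 1/a_t)] = 782.0 m/s.
Δv₂ = v_c2 − v_a = 242.8 m/s.
Total Δv = Δv₁ + Δv₂ = 547.7 m/s.

Δv_total ≈ 548 m/s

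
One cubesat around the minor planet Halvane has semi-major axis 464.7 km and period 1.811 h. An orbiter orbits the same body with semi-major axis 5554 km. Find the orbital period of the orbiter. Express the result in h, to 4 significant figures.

Kepler's third law: T² ∝ a³, so T₂ = T₁ (a₂/a₁)^(3/2).
a₂/a₁ = 11.95, (a₂/a₁)^(3/2) = 41.32.
T₂ = 1.811 × 41.32 = 74.83 h.

T₂ ≈ 74.83 h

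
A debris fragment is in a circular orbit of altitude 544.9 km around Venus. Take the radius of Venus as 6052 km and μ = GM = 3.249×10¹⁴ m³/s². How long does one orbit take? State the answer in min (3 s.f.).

T ≈ 98.4 min

r = 6052 + 544.9 = 6596.9 km = 6.5969×10⁶ m.
Kepler's third law: T = 2π√(r³/μ) = 2π√((6.597×10⁶)³ / 3.249×10¹⁴).
r³/μ = 8.836×10⁵ s², so T = 2π × 9.400×10² = 5.906×10³ s.
Converting: 5.906×10³ s ÷ 60.00 = 98.44 min.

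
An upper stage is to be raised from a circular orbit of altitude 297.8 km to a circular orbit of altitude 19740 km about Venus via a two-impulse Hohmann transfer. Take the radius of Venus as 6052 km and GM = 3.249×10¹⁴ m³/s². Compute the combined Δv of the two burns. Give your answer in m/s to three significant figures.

Δv_total ≈ 3230 m/s

r₁ = 6052 + 297.8 = 6349.8 km = 6.3498×10⁶ m.
r₂ = 6052 + 19740 = 25792 km = 2.5792×10⁷ m.
Transfer ellipse a_t = (r₁ + r₂)/2 = 1.607×10⁷ m.
At r₁: circular v_c1 = √(μ/r₁) = 7153 m/s; transfer-periapsis v_p = √[μ(2/r₁ − 1/a_t)] = 9062 m/s.
Δv₁ = v_p − v_c1 = 1909 m/s.
At r₂: circular v_c2 = √(μ/r₂) = 3549 m/s; transfer-apoapsis v_a = √[μ(2/r₂ − 1/a_t)] = 2231 m/s.
Δv₂ = v_c2 − v_a = 1318 m/s.
Total Δv = Δv₁ + Δv₂ = 3227 m/s.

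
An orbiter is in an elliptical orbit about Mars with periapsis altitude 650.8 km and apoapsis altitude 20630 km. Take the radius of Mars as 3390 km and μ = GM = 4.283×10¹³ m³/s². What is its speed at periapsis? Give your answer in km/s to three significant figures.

r_p = 3390 + 650.8 = 4040.8 km = 4.0408×10⁶ m.
r_a = 3390 + 20630 = 24020 km = 2.4020×10⁷ m.
Semi-major axis a = (r_p + r_a)/2 = 14030 km = 1.403×10⁷ m.
Vis-viva: v² = μ(2/r − 1/a) = 4.283×10¹³ × (4.950×10⁻⁷ − 7.127×10⁻⁸) = 1.815×10⁷ m²/s².
v = 4260 m/s = 4.260 km/s.

v ≈ 4.26 km/s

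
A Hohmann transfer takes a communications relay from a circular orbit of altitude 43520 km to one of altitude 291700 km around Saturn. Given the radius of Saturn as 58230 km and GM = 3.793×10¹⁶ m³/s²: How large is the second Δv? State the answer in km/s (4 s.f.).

r₁ = 58230 + 43520 = 101750 km = 1.0175×10⁸ m.
r₂ = 58230 + 291700 = 349930 km = 3.4993×10⁸ m.
Transfer ellipse a_t = (r₁ + r₂)/2 = 2.258×10⁸ m.
At r₁: circular v_c1 = √(μ/r₁) = 19310 m/s; transfer-perikrone v_p = √[μ(2/r₁ − 1/a_t)] = 24030 m/s.
At r₂: circular v_c2 = √(μ/r₂) = 10410 m/s; transfer-apokrone v_a = √[μ(2/r₂ − 1/a_t)] = 6988 m/s.
Δv₂ = v_c2 − v_a = 3423 m/s.
= 3.423 km/s.

Δv ≈ 3.423 km/s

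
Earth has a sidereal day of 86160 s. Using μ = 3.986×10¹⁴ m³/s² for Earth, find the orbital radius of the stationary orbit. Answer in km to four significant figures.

r_sync ≈ 42160 km

A synchronous orbit has period T, so by Kepler's third law a = (μT²/4π²)^(1/3).
μT²/4π² = 3.986×10¹⁴ × (8.616×10⁴)² / 39.48 = 7.495×10²² m³.
a = 4.216×10⁷ m = 42163 km.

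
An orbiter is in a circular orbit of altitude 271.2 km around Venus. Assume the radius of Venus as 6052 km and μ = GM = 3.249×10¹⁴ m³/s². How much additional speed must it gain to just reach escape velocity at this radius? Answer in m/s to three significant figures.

r = 6052 + 271.2 = 6323.2 km = 6.3232×10⁶ m.
Circular speed v_c = √(μ/r) = 7168 m/s.
Escape speed v_esc = √(2μ/r) = √2 × v_c = 10140 m/s.
Δv = v_esc − v_c = 2969 m/s.

Δv ≈ 2970 m/s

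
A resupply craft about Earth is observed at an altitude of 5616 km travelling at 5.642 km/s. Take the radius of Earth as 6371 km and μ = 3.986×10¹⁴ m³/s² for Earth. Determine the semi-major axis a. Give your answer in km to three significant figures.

r = 6371 + 5616 = 11987 km = 1.199×10⁷ m.
Vis-viva rearranged: 1/a = 2/r − v²/μ = 1.668×10⁻⁷ − 7.986×10⁻⁸ = 8.699×10⁻⁸ m⁻¹.
a = 1.150×10⁷ m = 11496 km.

a ≈ 11500 km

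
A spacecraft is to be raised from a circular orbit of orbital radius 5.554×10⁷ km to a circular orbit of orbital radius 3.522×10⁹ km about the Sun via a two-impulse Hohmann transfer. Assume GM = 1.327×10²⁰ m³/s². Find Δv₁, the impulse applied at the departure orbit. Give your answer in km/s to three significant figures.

Δv ≈ 19.7 km/s

r₁ = 5.554×10⁷ km = 5.554×10¹⁰ m.
r₂ = 3.522×10⁹ km = 3.522×10¹² m.
Transfer ellipse a_t = (r₁ + r₂)/2 = 1.789×10¹² m.
At r₁: circular v_c1 = √(μ/r₁) = 48880 m/s; transfer-perihelion v_p = √[μ(2/r₁ − 1/a_t)] = 68590 m/s.
Δv₁ = v_p − v_c1 = 19710 m/s.
= 19.71 km/s.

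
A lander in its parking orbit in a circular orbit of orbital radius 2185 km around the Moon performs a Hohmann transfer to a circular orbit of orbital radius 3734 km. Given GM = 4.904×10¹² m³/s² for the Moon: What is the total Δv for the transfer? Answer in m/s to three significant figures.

Δv_total ≈ 346 m/s

r₁ = 2185 km = 2.185×10⁶ m.
r₂ = 3734 km = 3.734×10⁶ m.
Transfer ellipse a_t = (r₁ + r₂)/2 = 2.960×10⁶ m.
At r₁: circular v_c1 = √(μ/r₁) = 1498 m/s; transfer-perilune v_p = √[μ(2/r₁ − 1/a_t)] = 1683 m/s.
Δv₁ = v_p − v_c1 = 184.7 m/s.
At r₂: circular v_c2 = √(μ/r₂) = 1146 m/s; transfer-apolune v_a = √[μ(2/r₂ − 1/a_t)] = 984.7 m/s.
Δv₂ = v_c2 − v_a = 161.3 m/s.
Total Δv = Δv₁ + Δv₂ = 346.0 m/s.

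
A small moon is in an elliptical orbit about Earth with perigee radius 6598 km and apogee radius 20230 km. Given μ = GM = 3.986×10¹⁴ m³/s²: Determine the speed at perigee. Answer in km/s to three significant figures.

v ≈ 9.55 km/s

Semi-major axis a = (r_p + r_a)/2 = 13414 km = 1.341×10⁷ m.
Vis-viva: v² = μ(2/r − 1/a) = 3.986×10¹⁴ × (3.031×10⁻⁷ − 7.455×10⁻⁸) = 9.111×10⁷ m²/s².
v = 9545 m/s = 9.545 km/s.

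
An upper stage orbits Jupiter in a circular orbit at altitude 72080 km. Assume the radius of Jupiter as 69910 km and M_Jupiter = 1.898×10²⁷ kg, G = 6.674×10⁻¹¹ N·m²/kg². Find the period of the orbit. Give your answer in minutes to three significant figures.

T ≈ 498 minutes

μ = GM = 6.674×10⁻¹¹ × 1.898×10²⁷ = 1.267×10¹⁷ m³/s².
r = 69910 + 72080 = 141990 km = 1.4199×10⁸ m.
Kepler's third law: T = 2π√(r³/μ) = 2π√((1.420×10⁸)³ / 1.267×10¹⁷).
r³/μ = 2.260×10⁷ s², so T = 2π × 4.754×10³ = 2.987×10⁴ s.
Converting: 2.987×10⁴ s ÷ 60.00 = 497.8 minutes.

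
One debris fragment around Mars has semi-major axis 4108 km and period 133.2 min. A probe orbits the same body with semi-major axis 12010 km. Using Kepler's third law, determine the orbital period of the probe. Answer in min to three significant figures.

T₂ ≈ 666 min

Kepler's third law: T² ∝ a³, so T₂ = T₁ (a₂/a₁)^(3/2).
a₂/a₁ = 2.924, (a₂/a₁)^(3/2) = 4.999.
T₂ = 133.2 × 4.999 = 665.8 min.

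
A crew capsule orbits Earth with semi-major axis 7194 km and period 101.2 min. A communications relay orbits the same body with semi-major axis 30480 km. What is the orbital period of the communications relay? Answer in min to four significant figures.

T₂ ≈ 882.6 min

Kepler's third law: T² ∝ a³, so T₂ = T₁ (a₂/a₁)^(3/2).
a₂/a₁ = 4.237, (a₂/a₁)^(3/2) = 8.721.
T₂ = 101.2 × 8.721 = 882.6 min.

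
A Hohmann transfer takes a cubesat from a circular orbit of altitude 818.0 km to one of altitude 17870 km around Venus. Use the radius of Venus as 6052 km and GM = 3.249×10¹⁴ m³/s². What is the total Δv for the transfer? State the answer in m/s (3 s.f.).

r₁ = 6052 + 818.0 = 6870.0 km = 6.8700×10⁶ m.
r₂ = 6052 + 17870 = 23922 km = 2.3922×10⁷ m.
Transfer ellipse a_t = (r₁ + r₂)/2 = 1.540×10⁷ m.
At r₁: circular v_c1 = √(μ/r₁) = 6877 m/s; transfer-periapsis v_p = √[μ(2/r₁ − 1/a_t)] = 8572 m/s.
Δv₁ = v_p − v_c1 = 1695 m/s.
At r₂: circular v_c2 = √(μ/r₂) = 3685 m/s; transfer-apoapsis v_a = √[μ(2/r₂ − 1/a_t)] = 2462 m/s.
Δv₂ = v_c2 − v_a = 1224 m/s.
Total Δv = Δv₁ + Δv₂ = 2919 m/s.

Δv_total ≈ 2920 m/s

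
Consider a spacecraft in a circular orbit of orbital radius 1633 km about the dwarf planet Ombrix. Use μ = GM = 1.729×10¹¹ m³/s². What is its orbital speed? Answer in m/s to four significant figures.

v ≈ 325.4 m/s

r = 1633 km = 1.633×10⁶ m.
For a circular orbit v = √(μ/r) = √(1.729×10¹¹ / 1.633×10⁶) = √(1.059×10⁵) = 325.4 m/s.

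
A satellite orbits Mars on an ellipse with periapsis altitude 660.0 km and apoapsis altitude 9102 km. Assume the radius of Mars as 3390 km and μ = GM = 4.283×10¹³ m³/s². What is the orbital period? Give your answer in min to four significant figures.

T ≈ 380.6 min

r_p = 3390 + 660.0 = 4050.0 km = 4.0500×10⁶ m.
r_a = 3390 + 9102 = 12492 km = 1.2492×10⁷ m.
Semi-major axis a = (r_p + r_a)/2 = (4050.0 + 12492)/2 = 8271.0 km = 8.271×10⁶ m.
By Kepler's third law T = 2π√(a³/μ) = 2π × 3.635×10³ = 2.284×10⁴ s.
= 380.6 min.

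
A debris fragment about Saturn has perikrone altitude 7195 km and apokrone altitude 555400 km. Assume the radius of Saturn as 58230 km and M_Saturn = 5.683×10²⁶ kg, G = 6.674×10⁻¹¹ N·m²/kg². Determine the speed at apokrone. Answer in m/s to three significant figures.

μ = GM = 6.674×10⁻¹¹ × 5.683×10²⁶ = 3.793×10¹⁶ m³/s².
r_p = 58230 + 7195 = 65425 km = 6.5425×10⁷ m.
r_a = 58230 + 555400 = 613630 km = 6.1363×10⁸ m.
Semi-major axis a = (r_p + r_a)/2 = 3.3953×10⁵ km = 3.395×10⁸ m.
Vis-viva: v² = μ(2/r − 1/a) = 3.793×10¹⁶ × (3.259×10⁻⁹ − 2.945×10⁻⁹) = 1.191×10⁷ m²/s².
v = 3451 m/s.

v ≈ 3450 m/s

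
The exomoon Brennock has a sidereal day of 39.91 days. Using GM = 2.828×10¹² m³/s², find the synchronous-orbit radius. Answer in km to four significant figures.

r_sync ≈ 94790 km

T = 39.91 days = 3.448×10⁶ s.
A synchronous orbit has period T, so by Kepler's third law a = (μT²/4π²)^(1/3).
μT²/4π² = 2.828×10¹² × (3.448×10⁶)² / 39.48 = 8.517×10²³ m³.
a = 9.479×10⁷ m = 94792 km.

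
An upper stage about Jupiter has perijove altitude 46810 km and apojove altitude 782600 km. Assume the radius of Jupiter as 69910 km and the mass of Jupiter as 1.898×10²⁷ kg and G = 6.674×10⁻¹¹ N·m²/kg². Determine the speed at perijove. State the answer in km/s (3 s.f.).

μ = GM = 6.674×10⁻¹¹ × 1.898×10²⁷ = 1.267×10¹⁷ m³/s².
r_p = 69910 + 46810 = 116720 km = 1.1672×10⁸ m.
r_a = 69910 + 782600 = 852510 km = 8.5251×10⁸ m.
Semi-major axis a = (r_p + r_a)/2 = 4.8462×10⁵ km = 4.846×10⁸ m.
Vis-viva: v² = μ(2/r − 1/a) = 1.267×10¹⁷ × (1.714×10⁻⁸ − 2.063×10⁻⁹) = 1.909×10⁹ m²/s².
v = 43690 m/s = 43.69 km/s.

v ≈ 43.7 km/s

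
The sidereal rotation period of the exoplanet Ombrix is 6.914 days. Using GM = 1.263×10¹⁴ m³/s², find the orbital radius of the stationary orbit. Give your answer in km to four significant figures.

T = 6.914 days = 5.974×10⁵ s.
A synchronous orbit has period T, so by Kepler's third law a = (μT²/4π²)^(1/3).
μT²/4π² = 1.263×10¹⁴ × (5.974×10⁵)² / 39.48 = 1.142×10²⁴ m³.
a = 1.045×10⁸ m = 1.0451×10⁵ km.

r_sync ≈ 1.045×10⁵ km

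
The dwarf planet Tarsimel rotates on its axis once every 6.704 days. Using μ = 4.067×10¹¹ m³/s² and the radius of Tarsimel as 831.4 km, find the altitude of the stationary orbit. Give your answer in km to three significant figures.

h_sync ≈ 14300 km

T = 6.704 days = 5.792×10⁵ s.
A synchronous orbit has period T, so by Kepler's third law a = (μT²/4π²)^(1/3).
μT²/4π² = 4.067×10¹¹ × (5.792×10⁵)² / 39.48 = 3.456×10²¹ m³.
a = 1.512×10⁷ m = 15119 km.
Altitude h = a − R = 15119 − 831.4 = 14288 km.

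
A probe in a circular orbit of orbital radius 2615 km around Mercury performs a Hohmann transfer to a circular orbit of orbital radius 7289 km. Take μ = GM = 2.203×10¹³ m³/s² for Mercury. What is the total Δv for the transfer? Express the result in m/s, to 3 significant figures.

r₁ = 2615 km = 2.615×10⁶ m.
r₂ = 7289 km = 7.289×10⁶ m.
Transfer ellipse a_t = (r₁ + r₂)/2 = 4.952×10⁶ m.
At r₁: circular v_c1 = √(μ/r₁) = 2902 m/s; transfer-periherm v_p = √[μ(2/r₁ − 1/a_t)] = 3521 m/s.
Δv₁ = v_p − v_c1 = 618.9 m/s.
At r₂: circular v_c2 = √(μ/r₂) = 1738 m/s; transfer-apoherm v_a = √[μ(2/r₂ − 1/a_t)] = 1263 m/s.
Δv₂ = v_c2 − v_a = 475.2 m/s.
Total Δv = Δv₁ + Δv₂ = 1094 m/s.

Δv_total ≈ 1090 m/s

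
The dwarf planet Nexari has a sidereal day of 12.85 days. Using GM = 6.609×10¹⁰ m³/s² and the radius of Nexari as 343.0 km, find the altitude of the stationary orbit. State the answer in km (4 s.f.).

h_sync ≈ 12390 km

T = 12.85 days = 1.110×10⁶ s.
A synchronous orbit has period T, so by Kepler's third law a = (μT²/4π²)^(1/3).
μT²/4π² = 6.609×10¹⁰ × (1.110×10⁶)² / 39.48 = 2.064×10²¹ m³.
a = 1.273×10⁷ m = 12731 km.
Altitude h = a − R = 12731 − 343.0 = 12388 km.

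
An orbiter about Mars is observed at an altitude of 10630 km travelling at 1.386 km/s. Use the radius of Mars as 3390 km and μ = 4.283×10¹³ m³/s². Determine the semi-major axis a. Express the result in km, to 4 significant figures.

r = 3390 + 10630 = 14020 km = 1.402×10⁷ m.
Vis-viva rearranged: 1/a = 2/r − v²/μ = 1.427×10⁻⁷ − 4.485×10⁻⁸ = 9.780×10⁻⁸ m⁻¹.
a = 1.022×10⁷ m = 10225 km.

a ≈ 10220 km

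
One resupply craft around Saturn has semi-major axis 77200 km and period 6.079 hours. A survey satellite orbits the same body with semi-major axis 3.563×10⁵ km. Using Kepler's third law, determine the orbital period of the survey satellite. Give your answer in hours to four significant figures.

T₂ ≈ 60.27 hours

Kepler's third law: T² ∝ a³, so T₂ = T₁ (a₂/a₁)^(3/2).
a₂/a₁ = 4.615, (a₂/a₁)^(3/2) = 9.915.
T₂ = 6.079 × 9.915 = 60.27 hours.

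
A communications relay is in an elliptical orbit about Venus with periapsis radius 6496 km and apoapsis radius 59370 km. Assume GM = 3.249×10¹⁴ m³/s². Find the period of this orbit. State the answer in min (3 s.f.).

T ≈ 1100 min

Semi-major axis a = (r_p + r_a)/2 = (6496.0 + 59370)/2 = 32933 km = 3.293×10⁷ m.
By Kepler's third law T = 2π√(a³/μ) = 2π × 1.049×10⁴ = 6.588×10⁴ s.
= 1098 min.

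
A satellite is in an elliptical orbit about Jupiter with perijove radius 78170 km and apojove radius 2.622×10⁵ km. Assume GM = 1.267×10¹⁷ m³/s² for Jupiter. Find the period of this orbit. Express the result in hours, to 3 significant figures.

Semi-major axis a = (r_p + r_a)/2 = (78170 + 2.6220×10⁵)/2 = 1.7018×10⁵ km = 1.702×10⁸ m.
By Kepler's third law T = 2π√(a³/μ) = 2π × 6.237×10³ = 3.919×10⁴ s.
= 10.89 hours.

T ≈ 10.9 hours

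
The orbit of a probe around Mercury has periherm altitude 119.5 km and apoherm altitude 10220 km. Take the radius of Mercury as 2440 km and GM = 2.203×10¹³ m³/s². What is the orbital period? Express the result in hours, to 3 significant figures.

r_p = 2440 + 119.5 = 2559.5 km = 2.5595×10⁶ m.
r_a = 2440 + 10220 = 12660 km = 1.2660×10⁷ m.
Semi-major axis a = (r_p + r_a)/2 = (2559.5 + 12660)/2 = 7609.8 km = 7.610×10⁶ m.
By Kepler's third law T = 2π√(a³/μ) = 2π × 4.472×10³ = 2.810×10⁴ s.
= 7.806 hours.

T ≈ 7.81 hours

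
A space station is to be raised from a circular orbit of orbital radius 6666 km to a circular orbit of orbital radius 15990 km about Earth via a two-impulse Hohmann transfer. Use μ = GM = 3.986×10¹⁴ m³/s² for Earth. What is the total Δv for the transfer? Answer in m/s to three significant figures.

Δv_total ≈ 2620 m/s

r₁ = 6666 km = 6.666×10⁶ m.
r₂ = 15990 km = 1.599×10⁷ m.
Transfer ellipse a_t = (r₁ + r₂)/2 = 1.133×10⁷ m.
At r₁: circular v_c1 = √(μ/r₁) = 7733 m/s; transfer-perigee v_p = √[μ(2/r₁ − 1/a_t)] = 9187 m/s.
Δv₁ = v_p − v_c1 = 1454 m/s.
At r₂: circular v_c2 = √(μ/r₂) = 4993 m/s; transfer-apogee v_a = √[μ(2/r₂ − 1/a_t)] = 3830 m/s.
Δv₂ = v_c2 − v_a = 1163 m/s.
Total Δv = Δv₁ + Δv₂ = 2617 m/s.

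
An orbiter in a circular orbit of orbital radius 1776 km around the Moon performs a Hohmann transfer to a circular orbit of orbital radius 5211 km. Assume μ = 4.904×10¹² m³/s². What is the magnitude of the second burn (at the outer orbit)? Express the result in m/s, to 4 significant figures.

r₁ = 1776 km = 1.776×10⁶ m.
r₂ = 5211 km = 5.211×10⁶ m.
Transfer ellipse a_t = (r₁ + r₂)/2 = 3.494×10⁶ m.
At r₁: circular v_c1 = √(μ/r₁) = 1662 m/s; transfer-perilune v_p = √[μ(2/r₁ − 1/a_t)] = 2029 m/s.
At r₂: circular v_c2 = √(μ/r₂) = 970.1 m/s; transfer-apolune v_a = √[μ(2/r₂ − 1/a_t)] = 691.7 m/s.
Δv₂ = v_c2 − v_a = 278.4 m/s.

Δv ≈ 278.4 m/s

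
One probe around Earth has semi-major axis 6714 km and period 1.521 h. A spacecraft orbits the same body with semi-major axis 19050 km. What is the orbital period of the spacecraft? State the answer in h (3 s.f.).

Kepler's third law: T² ∝ a³, so T₂ = T₁ (a₂/a₁)^(3/2).
a₂/a₁ = 2.837, (a₂/a₁)^(3/2) = 4.779.
T₂ = 1.521 × 4.779 = 7.269 h.

T₂ ≈ 7.27 h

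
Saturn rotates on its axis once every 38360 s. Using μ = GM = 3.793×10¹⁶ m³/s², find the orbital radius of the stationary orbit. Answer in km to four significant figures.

A synchronous orbit has period T, so by Kepler's third law a = (μT²/4π²)^(1/3).
μT²/4π² = 3.793×10¹⁶ × (3.836×10⁴)² / 39.48 = 1.414×10²⁴ m³.
a = 1.122×10⁸ m = 1.1223×10⁵ km.

r_sync ≈ 1.122×10⁵ km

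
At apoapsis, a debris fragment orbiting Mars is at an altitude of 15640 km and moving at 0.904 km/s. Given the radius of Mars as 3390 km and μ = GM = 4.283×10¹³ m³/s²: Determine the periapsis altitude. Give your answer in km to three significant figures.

periapsis altitude ≈ 831 km

r_a = 3390 + 15640 = 19030 km = 1.903×10⁷ m.
Specific energy ε = v²/2 − μ/r = -1.842×10⁶ J/kg, so a = −μ/(2ε) = 1.163×10⁷ m.
The apsides satisfy r_p + r_a = 2a, so the periapsis radius is 2a − r_a = 4.221×10⁶ m = 4221.3 km.
Periapsis altitude = 4221.3 − 3390 = 831.28 km.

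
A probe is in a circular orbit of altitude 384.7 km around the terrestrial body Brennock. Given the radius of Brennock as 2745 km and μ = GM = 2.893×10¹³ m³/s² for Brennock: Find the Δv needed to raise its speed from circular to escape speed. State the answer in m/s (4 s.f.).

Δv ≈ 1259 m/s

r = 2745 + 384.7 = 3129.7 km = 3.1297×10⁶ m.
Circular speed v_c = √(μ/r) = 3040 m/s.
Escape speed v_esc = √(2μ/r) = √2 × v_c = 4300 m/s.
Δv = v_esc − v_c = 1259 m/s.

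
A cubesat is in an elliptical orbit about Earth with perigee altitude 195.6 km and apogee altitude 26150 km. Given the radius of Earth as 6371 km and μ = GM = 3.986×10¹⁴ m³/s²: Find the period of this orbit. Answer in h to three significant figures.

T ≈ 7.55 h

r_p = 6371 + 195.6 = 6566.6 km = 6.5666×10⁶ m.
r_a = 6371 + 26150 = 32521 km = 3.2521×10⁷ m.
Semi-major axis a = (r_p + r_a)/2 = (6566.6 + 32521)/2 = 19544 km = 1.954×10⁷ m.
By Kepler's third law T = 2π√(a³/μ) = 2π × 4.328×10³ = 2.719×10⁴ s.
= 7.553 h.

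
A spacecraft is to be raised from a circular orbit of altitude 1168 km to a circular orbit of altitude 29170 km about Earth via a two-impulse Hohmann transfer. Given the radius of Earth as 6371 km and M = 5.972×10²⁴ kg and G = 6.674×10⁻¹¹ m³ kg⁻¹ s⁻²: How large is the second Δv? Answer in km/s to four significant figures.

Δv ≈ 1.368 km/s

μ = GM = 6.674×10⁻¹¹ × 5.972×10²⁴ = 3.986×10¹⁴ m³/s².
r₁ = 6371 + 1168 = 7539.0 km = 7.5390×10⁶ m.
r₂ = 6371 + 29170 = 35541 km = 3.5541×10⁷ m.
Transfer ellipse a_t = (r₁ + r₂)/2 = 2.154×10⁷ m.
At r₁: circular v_c1 = √(μ/r₁) = 7271 m/s; transfer-perigee v_p = √[μ(2/r₁ − 1/a_t)] = 9340 m/s.
At r₂: circular v_c2 = √(μ/r₂) = 3349 m/s; transfer-apogee v_a = √[μ(2/r₂ − 1/a_t)] = 1981 m/s.
Δv₂ = v_c2 − v_a = 1368 m/s.
= 1.368 km/s.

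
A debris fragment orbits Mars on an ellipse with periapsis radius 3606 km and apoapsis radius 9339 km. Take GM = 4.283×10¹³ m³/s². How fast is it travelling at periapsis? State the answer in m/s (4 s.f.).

v ≈ 4140 m/s

Semi-major axis a = (r_p + r_a)/2 = 6472.5 km = 6.472×10⁶ m.
Vis-viva: v² = μ(2/r − 1/a) = 4.283×10¹³ × (5.546×10⁻⁷ − 1.545×10⁻⁷) = 1.714×10⁷ m²/s².
v = 4140 m/s.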